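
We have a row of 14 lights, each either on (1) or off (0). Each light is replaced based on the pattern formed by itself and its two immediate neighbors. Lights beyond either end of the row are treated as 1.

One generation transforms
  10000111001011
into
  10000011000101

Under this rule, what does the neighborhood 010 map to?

0

At position 10 the neighborhood is 010; the next row has 0 there.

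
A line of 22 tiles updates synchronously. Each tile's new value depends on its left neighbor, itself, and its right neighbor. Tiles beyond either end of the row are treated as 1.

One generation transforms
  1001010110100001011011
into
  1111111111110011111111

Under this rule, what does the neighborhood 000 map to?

0

At position 12 the neighborhood is 000; the next row has 0 there.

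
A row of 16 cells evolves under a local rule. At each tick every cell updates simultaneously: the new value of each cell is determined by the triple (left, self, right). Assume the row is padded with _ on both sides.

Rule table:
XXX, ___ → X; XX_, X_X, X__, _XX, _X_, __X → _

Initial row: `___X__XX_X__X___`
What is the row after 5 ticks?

tick 1: XX____________XX
tick 2: ___XXXXXXXXXX___
tick 3: XX__XXXXXXXX__XX
tick 4: _____XXXXXX_____
tick 5: XXXX__XXXX__XXXX

XXXX__XXXX__XXXX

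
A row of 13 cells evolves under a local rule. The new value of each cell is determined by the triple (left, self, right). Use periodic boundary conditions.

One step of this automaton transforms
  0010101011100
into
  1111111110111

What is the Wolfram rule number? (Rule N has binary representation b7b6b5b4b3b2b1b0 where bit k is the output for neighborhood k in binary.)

127

position 9: 111 → 0  (bit 7 = 0)
position 10: 110 → 1  (bit 6 = 1)
position 3: 101 → 1  (bit 5 = 1)
position 11: 100 → 1  (bit 4 = 1)
position 8: 011 → 1  (bit 3 = 1)
position 2: 010 → 1  (bit 2 = 1)
position 1: 001 → 1  (bit 1 = 1)
position 0: 000 → 1  (bit 0 = 1)
bits b7..b0 = 01111111 = 127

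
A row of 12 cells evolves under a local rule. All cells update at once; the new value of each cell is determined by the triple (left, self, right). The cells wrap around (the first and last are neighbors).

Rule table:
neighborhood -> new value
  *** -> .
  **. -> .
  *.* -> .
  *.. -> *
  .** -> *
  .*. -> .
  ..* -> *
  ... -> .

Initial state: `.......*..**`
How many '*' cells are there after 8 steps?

*.....*.***.
.*...*..*...
*.*.*.**.*..
......*...**
*....*.*.**.
.*..*....*..
*.**.*..*.*.
..*...**....
count of *: 3

3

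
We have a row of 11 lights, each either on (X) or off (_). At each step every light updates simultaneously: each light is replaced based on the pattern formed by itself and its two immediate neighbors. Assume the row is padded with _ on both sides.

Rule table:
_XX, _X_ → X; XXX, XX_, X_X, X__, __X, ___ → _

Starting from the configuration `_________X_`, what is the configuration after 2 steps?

_________X_

step 1: _________X_  (fixed point — unchanged through step 2)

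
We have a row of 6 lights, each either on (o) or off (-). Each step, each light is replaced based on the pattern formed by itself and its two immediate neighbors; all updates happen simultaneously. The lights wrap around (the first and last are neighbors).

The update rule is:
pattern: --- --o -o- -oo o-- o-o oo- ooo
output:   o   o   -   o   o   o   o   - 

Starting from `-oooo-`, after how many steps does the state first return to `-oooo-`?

2

oo--oo
-oooo-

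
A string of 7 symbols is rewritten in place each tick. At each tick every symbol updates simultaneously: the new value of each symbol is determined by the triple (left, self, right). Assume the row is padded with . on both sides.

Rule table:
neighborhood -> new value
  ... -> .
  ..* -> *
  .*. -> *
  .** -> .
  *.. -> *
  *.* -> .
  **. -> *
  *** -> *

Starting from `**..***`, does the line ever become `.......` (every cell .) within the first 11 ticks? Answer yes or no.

.***.**
*.**..*
*..****
***.***
.**..**
*.***.*
*..**.*
***.*.*
.**.*.*
*.*.*.*
*.*.*.*
tick 11 is *.*.*.*, still not uniform .

no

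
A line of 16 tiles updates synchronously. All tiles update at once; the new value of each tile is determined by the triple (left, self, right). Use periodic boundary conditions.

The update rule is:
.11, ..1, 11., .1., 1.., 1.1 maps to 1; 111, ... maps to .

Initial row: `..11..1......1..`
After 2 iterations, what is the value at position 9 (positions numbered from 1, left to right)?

1

iteration 1: .1111111....111.
iteration 2: 11.....11..11.11
position 9 holds 1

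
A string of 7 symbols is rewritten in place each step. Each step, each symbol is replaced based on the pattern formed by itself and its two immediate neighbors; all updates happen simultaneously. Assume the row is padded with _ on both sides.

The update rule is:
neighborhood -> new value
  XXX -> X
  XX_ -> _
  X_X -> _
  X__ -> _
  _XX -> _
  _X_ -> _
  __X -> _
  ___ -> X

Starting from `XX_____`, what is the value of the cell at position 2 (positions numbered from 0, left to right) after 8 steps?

_

___XXXX
XX__XX_
_______
XXXXXXX
_XXXXX_
__XXX__
X__X__X
_______
position 2 holds _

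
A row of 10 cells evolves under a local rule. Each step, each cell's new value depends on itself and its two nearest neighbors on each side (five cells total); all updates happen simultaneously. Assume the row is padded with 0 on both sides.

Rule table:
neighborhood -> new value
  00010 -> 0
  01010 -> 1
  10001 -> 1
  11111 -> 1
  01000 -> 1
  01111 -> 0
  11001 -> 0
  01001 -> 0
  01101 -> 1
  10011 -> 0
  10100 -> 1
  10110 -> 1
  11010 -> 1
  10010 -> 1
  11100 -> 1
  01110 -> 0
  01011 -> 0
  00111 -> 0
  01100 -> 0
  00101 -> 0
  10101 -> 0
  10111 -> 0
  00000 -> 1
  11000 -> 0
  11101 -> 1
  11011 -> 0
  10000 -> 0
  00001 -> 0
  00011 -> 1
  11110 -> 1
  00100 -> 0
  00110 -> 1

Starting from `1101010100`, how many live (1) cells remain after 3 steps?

3

step 1: 1110101110
step 2: 0011000010
step 3: 0110000001
count of 1: 3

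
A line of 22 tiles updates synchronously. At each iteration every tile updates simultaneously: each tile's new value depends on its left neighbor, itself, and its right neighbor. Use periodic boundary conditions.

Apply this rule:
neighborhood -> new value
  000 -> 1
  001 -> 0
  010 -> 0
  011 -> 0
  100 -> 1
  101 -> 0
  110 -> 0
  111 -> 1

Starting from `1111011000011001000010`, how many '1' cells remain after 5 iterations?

iteration 1: 0110000111000100111000
iteration 2: 0001110010110010010111
iteration 3: 1100101000001001000010
iteration 4: 0010000111100100111000
iteration 5: 1001110011010010010111
count of 1: 12

12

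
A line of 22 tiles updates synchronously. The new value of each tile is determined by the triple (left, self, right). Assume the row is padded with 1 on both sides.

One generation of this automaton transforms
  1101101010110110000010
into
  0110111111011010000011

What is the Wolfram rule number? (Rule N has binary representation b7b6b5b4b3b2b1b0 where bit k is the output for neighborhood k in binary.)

position 0: 111 → 0  (bit 7 = 0)
position 1: 110 → 1  (bit 6 = 1)
position 2: 101 → 1  (bit 5 = 1)
position 15: 100 → 0  (bit 4 = 0)
position 3: 011 → 0  (bit 3 = 0)
position 6: 010 → 1  (bit 2 = 1)
position 19: 001 → 0  (bit 1 = 0)
position 16: 000 → 0  (bit 0 = 0)
bits b7..b0 = 01100100 = 100

100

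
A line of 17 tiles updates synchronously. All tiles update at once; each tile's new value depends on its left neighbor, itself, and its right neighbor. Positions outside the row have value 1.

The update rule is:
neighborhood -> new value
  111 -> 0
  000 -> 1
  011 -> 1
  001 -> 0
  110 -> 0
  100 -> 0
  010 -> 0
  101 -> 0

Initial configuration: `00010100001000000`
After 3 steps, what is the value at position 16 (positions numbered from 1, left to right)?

1

step 1: 01000001100011110
step 2: 00011101001010000
step 3: 01010000000000110
position 16 holds 1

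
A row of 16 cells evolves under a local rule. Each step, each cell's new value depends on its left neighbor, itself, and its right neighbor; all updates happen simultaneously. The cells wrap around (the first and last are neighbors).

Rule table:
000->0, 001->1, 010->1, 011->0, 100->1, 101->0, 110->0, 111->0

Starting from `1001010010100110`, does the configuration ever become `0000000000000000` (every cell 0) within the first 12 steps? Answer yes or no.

no

step 1: 1111011110111000
step 2: 0000000000000101
step 3: 1000000000001101
step 4: 0100000000010000
step 5: 1110000000111000
step 6: 0001000001000101
step 7: 1011100011101101
step 8: 0000010100000000
step 9: 0000110110000000
step 10: 0001000001000000
step 11: 0011100011100000
step 12: 0100010100010000
step 12 is 0100010100010000, still not uniform 0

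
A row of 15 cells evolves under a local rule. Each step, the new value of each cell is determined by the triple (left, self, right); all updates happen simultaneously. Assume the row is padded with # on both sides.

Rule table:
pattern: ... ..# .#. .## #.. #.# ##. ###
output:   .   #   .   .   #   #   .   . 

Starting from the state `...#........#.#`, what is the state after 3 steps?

#.#.#.#..#.#.#.

#.#.#......#.#.
.#.#.#....#.#.#
#.#.#.#..#.#.#.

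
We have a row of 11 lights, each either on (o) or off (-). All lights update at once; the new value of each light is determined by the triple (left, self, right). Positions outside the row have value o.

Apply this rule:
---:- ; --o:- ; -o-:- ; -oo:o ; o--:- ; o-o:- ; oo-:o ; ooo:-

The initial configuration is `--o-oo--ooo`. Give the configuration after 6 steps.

step 1: ----oo--o--
step 2: ----oo-----
step 3: ----oo-----  (fixed point — unchanged through step 6)

----oo-----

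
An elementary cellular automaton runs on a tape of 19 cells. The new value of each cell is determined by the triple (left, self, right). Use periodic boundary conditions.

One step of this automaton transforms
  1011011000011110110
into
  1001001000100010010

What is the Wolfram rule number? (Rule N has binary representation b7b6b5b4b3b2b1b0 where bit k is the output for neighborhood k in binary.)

70

position 12: 111 → 0  (bit 7 = 0)
position 3: 110 → 1  (bit 6 = 1)
position 1: 101 → 0  (bit 5 = 0)
position 7: 100 → 0  (bit 4 = 0)
position 2: 011 → 0  (bit 3 = 0)
position 0: 010 → 1  (bit 2 = 1)
position 10: 001 → 1  (bit 1 = 1)
position 8: 000 → 0  (bit 0 = 0)
bits b7..b0 = 01000110 = 70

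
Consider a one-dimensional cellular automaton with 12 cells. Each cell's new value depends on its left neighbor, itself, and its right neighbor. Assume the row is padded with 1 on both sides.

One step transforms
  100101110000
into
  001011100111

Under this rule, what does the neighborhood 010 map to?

At position 3 the neighborhood is 010; the next row has 0 there.

0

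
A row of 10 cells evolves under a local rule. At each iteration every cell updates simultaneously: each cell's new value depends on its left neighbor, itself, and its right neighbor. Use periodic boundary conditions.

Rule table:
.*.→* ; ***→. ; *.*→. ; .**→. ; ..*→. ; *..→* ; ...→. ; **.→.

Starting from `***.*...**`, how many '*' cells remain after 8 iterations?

....**....
......*...
......**..
........*.
........**
*.........
**........
..*.......
count of *: 1

1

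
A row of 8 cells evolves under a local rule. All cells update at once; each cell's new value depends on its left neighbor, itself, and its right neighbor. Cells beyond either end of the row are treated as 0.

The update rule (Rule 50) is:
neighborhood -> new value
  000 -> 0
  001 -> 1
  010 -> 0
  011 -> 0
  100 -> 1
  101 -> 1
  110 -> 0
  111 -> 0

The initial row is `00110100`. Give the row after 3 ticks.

01001010

01001010
10110101
01001010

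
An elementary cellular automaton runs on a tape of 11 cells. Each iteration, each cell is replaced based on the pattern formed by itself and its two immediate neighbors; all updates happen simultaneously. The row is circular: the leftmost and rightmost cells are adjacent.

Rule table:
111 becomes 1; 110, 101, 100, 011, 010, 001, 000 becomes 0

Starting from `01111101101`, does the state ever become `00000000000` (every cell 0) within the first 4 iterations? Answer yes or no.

yes

iteration 1: 00111000000
iteration 2: 00010000000
iteration 3: 00000000000
all cells are 0 at iteration 3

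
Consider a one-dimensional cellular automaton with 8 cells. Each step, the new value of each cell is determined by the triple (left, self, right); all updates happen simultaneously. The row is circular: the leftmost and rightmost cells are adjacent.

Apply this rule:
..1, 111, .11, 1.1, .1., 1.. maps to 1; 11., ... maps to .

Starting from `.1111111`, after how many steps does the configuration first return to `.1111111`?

step 1: 1111111.
step 2: 111111.1
step 3: 11111.11
step 4: 1111.111
step 5: 111.1111
step 6: 11.11111
step 7: 1.111111
step 8: .1111111

8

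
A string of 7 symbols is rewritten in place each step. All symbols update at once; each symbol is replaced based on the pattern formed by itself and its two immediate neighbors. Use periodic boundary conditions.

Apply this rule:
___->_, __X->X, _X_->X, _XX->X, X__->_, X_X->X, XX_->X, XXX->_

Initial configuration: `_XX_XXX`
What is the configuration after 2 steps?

XXXXX_X
____XXX

____XXX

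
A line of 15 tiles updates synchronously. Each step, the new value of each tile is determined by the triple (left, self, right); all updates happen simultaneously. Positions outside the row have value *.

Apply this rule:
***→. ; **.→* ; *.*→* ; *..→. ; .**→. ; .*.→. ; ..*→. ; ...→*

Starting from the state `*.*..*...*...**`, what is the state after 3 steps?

**.....*...*...
.*.***...*...*.
*.*..*.*...*..*

*.*..*.*...*..*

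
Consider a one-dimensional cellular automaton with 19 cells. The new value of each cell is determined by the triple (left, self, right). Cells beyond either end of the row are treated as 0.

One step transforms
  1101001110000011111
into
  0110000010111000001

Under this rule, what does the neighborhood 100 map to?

At position 4 the neighborhood is 100; the next row has 0 there.

0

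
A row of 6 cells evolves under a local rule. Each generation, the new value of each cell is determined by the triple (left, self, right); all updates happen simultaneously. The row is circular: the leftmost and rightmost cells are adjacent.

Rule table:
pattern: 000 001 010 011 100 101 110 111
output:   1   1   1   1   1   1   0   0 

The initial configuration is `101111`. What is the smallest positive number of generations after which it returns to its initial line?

generation 1: 011000
generation 2: 110111
generation 3: 001100
generation 4: 111011
generation 5: 000110
generation 6: 111101
generation 7: 000011
generation 8: 111110
generation 9: 100001
generation 10: 011111
generation 11: 110000
generation 12: 101111

12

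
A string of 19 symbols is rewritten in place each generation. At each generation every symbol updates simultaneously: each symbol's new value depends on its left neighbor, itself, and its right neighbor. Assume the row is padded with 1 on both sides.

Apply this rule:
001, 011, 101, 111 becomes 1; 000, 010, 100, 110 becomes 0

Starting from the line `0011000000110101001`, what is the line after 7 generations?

0001101010011111111

0110000001101010011
1100000011010100111
1000000110101001111
0000001101010011111
0000011010100111111
0000110101001111111
0001101010011111111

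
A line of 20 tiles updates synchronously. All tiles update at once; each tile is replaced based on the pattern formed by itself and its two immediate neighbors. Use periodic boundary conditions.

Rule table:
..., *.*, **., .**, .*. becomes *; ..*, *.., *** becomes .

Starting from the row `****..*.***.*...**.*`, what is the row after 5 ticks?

...*..***.***.*.****
.*.*..*.***.*****..*
****..***.***...*..*
...*..*.***.*.*.*..*
.*.*..***.*******..*

.*.*..***.*******..*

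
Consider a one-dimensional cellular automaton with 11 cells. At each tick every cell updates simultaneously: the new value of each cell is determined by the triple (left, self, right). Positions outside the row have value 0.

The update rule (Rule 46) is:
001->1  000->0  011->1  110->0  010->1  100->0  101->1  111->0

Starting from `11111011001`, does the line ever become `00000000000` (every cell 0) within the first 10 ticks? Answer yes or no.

no

10000110011
10001100110
10011001100
10110011000
11100110000
10001100000
10011000000
10110000000
11100000000
10000000000
tick 10 is 10000000000, still not uniform 0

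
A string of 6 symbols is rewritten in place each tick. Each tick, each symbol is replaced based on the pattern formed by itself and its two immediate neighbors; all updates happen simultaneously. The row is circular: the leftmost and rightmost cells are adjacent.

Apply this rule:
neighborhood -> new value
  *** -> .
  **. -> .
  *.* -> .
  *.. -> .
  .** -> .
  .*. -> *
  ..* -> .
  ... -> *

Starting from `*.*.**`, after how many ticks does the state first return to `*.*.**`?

tick 1: ..*...
tick 2: *.*.**

2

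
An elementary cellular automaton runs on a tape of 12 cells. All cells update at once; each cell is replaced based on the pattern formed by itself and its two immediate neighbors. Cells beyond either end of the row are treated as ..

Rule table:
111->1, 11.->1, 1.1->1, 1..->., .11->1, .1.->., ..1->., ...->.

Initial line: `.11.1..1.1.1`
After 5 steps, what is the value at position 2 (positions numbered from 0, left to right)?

step 1: .111....1.1.
step 2: .111.....1..
step 3: .111........
step 4: .111........  (fixed point — unchanged through step 5)
position 2 holds 1

1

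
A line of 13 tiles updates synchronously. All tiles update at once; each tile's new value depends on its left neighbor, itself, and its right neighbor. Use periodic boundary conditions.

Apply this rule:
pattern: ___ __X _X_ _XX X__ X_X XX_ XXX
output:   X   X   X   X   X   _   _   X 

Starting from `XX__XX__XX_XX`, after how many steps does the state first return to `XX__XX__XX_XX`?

X_XXX_XXX__XX
__XX__XX_XXXX
XXX_XXX__XXX_
XX__XX_XXXX__
X_XXX__XXX_XX
__XX_XXXX__XX
XXX__XXX_XXX_
XX_XXXX__XX__
X__XXX_XXX_XX
_XXXX__XX__XX
_XXX_XXX_XXX_
XXX__XX__XX_X
XX_XXX_XXX__X
X__XX__XX_XXX
_XXX_XXX__XXX
_XX__XX_XXXX_
XX_XXX__XXX_X
X__XX_XXXX__X
_XXX__XXX_XXX
_XX_XXXX__XX_
XX__XXX_XXX_X
X_XXXX__XX__X
__XXX_XXX_XXX
XXXX__XX__XX_
XXX_XXX_XXX__
XX__XX__XX_XX

26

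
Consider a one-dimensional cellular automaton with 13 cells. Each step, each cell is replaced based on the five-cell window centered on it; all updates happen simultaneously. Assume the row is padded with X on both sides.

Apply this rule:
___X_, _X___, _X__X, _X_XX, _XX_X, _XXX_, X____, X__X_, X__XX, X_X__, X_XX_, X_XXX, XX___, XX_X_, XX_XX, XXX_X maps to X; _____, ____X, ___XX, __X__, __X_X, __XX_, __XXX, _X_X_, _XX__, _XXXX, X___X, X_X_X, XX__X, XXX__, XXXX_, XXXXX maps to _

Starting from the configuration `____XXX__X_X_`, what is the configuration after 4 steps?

XXX_________X

step 1: XX___X__X___X
step 2: __X_X_XX_X___
step 3: _X___XXXXXX__
step 4: XXX_________X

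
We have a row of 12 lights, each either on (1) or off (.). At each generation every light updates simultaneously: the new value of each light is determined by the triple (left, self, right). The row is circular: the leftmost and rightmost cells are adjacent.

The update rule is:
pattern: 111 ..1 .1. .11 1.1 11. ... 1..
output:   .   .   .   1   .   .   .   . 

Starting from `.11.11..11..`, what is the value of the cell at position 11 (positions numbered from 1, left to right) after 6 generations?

.1..1...1...
............
............  (fixed point — unchanged through generation 6)
position 11 holds .

.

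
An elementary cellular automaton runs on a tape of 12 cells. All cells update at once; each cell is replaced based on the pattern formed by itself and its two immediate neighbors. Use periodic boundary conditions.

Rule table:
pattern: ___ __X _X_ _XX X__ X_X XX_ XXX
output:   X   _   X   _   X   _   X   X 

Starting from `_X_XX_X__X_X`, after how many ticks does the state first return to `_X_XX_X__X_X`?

12

_X__X_XX_X_X
_XX_X__X_X_X
__X_XX_X_X_X
X_X__X_X_X_X
X_XX_X_X_X__
X__X_X_X_XX_
XX_X_X_X__X_
_X_X_X_XX_X_
_X_X_X__X_XX
_X_X_XX_X__X
_X_X__X_XX_X
_X_XX_X__X_X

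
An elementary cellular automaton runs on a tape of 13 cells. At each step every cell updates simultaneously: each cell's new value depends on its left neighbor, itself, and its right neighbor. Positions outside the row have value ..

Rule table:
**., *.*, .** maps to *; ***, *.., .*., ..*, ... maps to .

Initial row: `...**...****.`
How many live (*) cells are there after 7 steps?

2

...**...*..*.
...**........
...**........  (fixed point — unchanged through step 7)
count of *: 2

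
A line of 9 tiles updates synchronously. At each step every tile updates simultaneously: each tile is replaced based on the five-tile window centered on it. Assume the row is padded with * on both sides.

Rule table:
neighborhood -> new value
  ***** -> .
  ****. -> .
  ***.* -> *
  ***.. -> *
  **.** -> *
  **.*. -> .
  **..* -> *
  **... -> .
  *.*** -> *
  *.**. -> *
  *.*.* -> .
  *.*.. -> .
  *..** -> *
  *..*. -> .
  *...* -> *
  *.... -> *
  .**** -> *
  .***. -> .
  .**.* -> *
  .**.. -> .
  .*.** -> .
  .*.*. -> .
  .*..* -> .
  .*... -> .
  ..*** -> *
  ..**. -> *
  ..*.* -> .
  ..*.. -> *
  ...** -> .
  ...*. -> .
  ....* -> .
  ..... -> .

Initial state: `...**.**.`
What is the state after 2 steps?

.*.******
...**....

...**....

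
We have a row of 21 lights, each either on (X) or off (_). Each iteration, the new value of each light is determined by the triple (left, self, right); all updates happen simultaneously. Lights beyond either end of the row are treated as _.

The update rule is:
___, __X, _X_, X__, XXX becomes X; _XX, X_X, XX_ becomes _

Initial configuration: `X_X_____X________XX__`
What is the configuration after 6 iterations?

_XXX___XXXXX_XXX_____

iteration 1: X_XXXXXXXXXXXXXXX__XX
iteration 2: X__XXXXXXXXXXXXX_XX__
iteration 3: XXX_XXXXXXXXXXX____XX
iteration 4: _X___XXXXXXXXX_XXXX__
iteration 5: XXXXX_XXXXXXX___XX_XX
iteration 6: _XXX___XXXXX_XXX_____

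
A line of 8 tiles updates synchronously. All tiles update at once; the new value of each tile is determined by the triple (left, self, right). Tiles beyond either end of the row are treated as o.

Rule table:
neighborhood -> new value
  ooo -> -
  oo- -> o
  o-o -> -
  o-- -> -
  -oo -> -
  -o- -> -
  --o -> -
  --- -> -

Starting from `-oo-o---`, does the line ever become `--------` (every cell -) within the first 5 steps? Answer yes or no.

--o-----
--------
all cells are - at step 2

yes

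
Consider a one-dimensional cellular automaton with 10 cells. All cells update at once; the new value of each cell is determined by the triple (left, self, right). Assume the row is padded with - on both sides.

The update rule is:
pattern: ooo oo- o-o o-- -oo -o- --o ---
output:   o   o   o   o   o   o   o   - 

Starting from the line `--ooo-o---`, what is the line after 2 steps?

step 1: -ooooooo--
step 2: ooooooooo-

ooooooooo-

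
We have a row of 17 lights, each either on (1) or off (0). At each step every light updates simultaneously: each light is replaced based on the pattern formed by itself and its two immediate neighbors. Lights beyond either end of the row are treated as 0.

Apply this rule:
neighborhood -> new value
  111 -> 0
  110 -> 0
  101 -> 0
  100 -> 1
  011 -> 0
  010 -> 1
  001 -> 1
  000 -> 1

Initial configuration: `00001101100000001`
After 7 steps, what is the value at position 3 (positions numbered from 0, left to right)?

11110000011111111
00001111100000000
11110000011111111  (repeats step 1; period 2)
step 7: 11110000011111111
position 3 holds 1

1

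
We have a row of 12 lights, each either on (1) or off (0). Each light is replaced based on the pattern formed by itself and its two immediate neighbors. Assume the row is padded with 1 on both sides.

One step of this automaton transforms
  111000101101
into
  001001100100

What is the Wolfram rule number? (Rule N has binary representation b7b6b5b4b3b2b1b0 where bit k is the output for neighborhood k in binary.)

70

position 0: 111 → 0  (bit 7 = 0)
position 2: 110 → 1  (bit 6 = 1)
position 7: 101 → 0  (bit 5 = 0)
position 3: 100 → 0  (bit 4 = 0)
position 8: 011 → 0  (bit 3 = 0)
position 6: 010 → 1  (bit 2 = 1)
position 5: 001 → 1  (bit 1 = 1)
position 4: 000 → 0  (bit 0 = 0)
bits b7..b0 = 01000110 = 70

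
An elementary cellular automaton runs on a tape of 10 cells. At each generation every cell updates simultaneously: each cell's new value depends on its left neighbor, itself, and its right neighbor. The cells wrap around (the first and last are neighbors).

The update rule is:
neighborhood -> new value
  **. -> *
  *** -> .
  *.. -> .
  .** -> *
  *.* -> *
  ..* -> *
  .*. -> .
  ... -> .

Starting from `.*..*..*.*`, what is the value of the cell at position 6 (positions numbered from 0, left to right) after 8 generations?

generation 1: *..*..*.*.
generation 2: ..*..*.*.*
generation 3: .*..*.*.*.
generation 4: *..*.*.*..
generation 5: ..*.*.*..*
generation 6: .*.*.*..*.
generation 7: *.*.*..*..
generation 8: .*.*..*..*
position 6 holds *

*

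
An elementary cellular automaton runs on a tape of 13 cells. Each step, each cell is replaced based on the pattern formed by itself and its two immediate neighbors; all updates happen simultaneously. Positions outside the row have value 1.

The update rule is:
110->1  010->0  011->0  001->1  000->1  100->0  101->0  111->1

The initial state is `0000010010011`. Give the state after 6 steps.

0011011000011

0111100100101
0011101001000
0101100010011
0000101100101
0111000101000
0011011000011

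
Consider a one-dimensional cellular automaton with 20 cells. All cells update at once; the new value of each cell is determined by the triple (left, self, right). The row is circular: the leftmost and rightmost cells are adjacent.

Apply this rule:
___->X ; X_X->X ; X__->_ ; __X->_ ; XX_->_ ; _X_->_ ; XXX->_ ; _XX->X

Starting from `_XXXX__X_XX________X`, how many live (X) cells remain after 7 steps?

10

step 1: XX______XX__XXXXXX__
step 2: X__XXXX_X___X_______
step 3: ___X___X__X___XXXXX_
step 4: XX___X______X_X_____
step 5: X__X___XXXX__X__XXX_
step 6: _____X_X________X__X
step 7: _XXX__X__XXXXXX_____
count of X: 10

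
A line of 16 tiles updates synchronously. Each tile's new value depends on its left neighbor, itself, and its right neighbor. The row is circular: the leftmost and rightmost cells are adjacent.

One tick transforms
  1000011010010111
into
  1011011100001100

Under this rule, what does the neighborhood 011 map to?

At position 5 the neighborhood is 011; the next row has 1 there.

1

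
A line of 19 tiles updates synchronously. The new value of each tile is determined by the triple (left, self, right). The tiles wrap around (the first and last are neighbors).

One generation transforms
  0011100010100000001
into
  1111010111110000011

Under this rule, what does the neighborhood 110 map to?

At position 4 the neighborhood is 110; the next row has 0 there.

0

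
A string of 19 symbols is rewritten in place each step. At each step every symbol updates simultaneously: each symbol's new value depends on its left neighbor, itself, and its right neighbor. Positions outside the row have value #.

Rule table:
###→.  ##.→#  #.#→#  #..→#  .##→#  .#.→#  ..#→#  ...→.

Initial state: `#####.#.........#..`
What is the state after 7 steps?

.##...####.....##..

....####.......####
#..##..##.....##...
##########...####.#
.........##.##..###
#.......#########..
##.....##.......###
.##...####.....##..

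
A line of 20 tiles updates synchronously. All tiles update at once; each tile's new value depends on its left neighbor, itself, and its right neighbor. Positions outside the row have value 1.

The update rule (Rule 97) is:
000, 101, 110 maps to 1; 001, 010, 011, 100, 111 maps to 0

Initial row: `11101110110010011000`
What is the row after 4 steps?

10010000001110001001

00110011010000001010
00010001100111100101
01000100100000100010
10010000001110001001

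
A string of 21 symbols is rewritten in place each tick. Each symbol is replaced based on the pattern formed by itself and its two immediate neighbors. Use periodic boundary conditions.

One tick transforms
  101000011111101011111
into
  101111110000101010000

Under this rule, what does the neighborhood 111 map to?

At position 8 the neighborhood is 111; the next row has 0 there.

0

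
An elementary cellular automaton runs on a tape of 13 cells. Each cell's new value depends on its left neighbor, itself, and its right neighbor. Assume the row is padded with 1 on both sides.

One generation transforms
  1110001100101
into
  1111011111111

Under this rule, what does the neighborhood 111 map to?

1

At position 0 the neighborhood is 111; the next row has 1 there.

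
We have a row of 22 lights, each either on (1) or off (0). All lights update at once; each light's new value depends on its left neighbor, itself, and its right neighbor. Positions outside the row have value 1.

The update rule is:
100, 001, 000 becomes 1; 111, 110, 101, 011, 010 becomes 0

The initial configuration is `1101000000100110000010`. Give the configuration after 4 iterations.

0000111111011001111100
1111000000000110000011
0000111111111001111100
1111000000000110000011

1111000000000110000011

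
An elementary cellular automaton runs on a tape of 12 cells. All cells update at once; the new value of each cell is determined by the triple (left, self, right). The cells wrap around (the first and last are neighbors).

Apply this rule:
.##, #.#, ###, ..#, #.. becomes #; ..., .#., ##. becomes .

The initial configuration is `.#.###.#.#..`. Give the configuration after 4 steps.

#.###.#.#.#.
.###.#.#.#.#
###.#.#.#.#.
##.#.#.#.#.#

##.#.#.#.#.#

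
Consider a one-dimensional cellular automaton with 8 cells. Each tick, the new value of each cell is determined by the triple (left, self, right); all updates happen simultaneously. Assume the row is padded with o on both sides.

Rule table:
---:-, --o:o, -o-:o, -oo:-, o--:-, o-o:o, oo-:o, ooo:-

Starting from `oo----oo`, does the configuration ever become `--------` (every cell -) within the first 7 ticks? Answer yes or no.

no

-o---o--
oo--oo-o
-o-o-oo-
ooooo-oo
----oo--
---o-o-o
--ooooo-
tick 7 is --ooooo-, still not uniform -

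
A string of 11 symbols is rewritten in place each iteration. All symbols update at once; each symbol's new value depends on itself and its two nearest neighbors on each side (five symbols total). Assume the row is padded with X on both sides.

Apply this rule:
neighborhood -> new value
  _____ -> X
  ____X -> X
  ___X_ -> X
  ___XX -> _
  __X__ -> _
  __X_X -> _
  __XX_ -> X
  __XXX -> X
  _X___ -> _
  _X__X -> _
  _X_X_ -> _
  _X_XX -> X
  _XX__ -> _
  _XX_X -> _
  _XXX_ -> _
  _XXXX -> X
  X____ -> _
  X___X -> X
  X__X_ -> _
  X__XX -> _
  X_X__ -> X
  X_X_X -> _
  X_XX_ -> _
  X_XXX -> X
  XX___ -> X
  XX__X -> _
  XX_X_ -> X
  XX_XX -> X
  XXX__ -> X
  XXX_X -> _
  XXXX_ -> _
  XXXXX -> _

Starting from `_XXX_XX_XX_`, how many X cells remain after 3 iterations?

iteration 1: XX__X__X__X
iteration 2: _X________X
iteration 3: XX__XXXXX_X
count of X: 8

8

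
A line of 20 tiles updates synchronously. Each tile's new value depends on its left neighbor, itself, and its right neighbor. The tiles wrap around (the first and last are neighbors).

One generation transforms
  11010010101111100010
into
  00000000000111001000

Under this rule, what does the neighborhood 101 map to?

At position 2 the neighborhood is 101; the next row has 0 there.

0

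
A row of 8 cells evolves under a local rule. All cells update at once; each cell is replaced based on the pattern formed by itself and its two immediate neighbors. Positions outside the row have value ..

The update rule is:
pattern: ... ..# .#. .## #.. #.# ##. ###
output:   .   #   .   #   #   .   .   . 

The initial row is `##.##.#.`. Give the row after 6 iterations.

..#.....

iteration 1: #..#...#
iteration 2: .##.#.#.
iteration 3: ##.....#
iteration 4: #.#...#.
iteration 5: ...#.#.#
iteration 6: ..#.....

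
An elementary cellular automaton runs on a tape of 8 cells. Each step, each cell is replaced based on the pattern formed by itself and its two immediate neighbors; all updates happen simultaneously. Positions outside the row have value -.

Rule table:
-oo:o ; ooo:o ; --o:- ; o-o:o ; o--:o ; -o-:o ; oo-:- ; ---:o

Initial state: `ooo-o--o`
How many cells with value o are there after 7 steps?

6

step 1: oo-ooo-o
step 2: o-ooo-oo
step 3: oooo-oo-
step 4: ooo-oo-o
step 5: oo-oo-oo
step 6: o-oo-oo-
step 7: ooo-oo-o
count of o: 6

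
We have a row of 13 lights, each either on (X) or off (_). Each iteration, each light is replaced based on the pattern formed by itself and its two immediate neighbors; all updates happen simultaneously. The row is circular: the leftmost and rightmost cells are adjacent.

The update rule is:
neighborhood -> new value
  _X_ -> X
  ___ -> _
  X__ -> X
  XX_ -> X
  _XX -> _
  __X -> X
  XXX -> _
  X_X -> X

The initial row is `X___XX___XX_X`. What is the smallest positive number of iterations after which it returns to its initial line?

3

XX_X_XX_X_XX_
_XXXX_XXXX_XX
X___XX___XX_X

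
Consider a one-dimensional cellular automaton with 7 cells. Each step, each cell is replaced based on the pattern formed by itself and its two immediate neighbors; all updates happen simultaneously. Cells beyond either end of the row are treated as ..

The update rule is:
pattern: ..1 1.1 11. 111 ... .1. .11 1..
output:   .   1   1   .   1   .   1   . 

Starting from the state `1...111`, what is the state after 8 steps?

1...111

..1.1.1
1..1.1.
....1..
111...1
1.1.1..
.1.1..1
..1....
1...111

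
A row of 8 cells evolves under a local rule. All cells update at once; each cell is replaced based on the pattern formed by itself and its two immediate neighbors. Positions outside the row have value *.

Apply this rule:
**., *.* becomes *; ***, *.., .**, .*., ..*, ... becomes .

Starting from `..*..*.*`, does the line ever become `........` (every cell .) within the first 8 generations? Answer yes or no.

......*.
.......*
........
all cells are . at generation 3

yes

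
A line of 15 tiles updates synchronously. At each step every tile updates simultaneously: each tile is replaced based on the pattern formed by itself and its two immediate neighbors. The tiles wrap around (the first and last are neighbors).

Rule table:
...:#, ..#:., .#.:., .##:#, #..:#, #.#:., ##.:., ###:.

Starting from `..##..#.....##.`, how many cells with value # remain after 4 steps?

#.#.#..####.#.#
.....#.#......#
####....#####..
#...###.#....#.
count of #: 6

6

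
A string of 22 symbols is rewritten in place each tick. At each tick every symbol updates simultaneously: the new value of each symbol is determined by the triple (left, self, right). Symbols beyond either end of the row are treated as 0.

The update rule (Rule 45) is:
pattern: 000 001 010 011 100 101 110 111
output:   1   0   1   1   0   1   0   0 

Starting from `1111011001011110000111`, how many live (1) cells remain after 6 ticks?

1000110001110000110100
1010100101000110101101
1111100111010101111011
1000000100111111000110
1011110100100000010100
1110001100101111011101
count of 1: 14

14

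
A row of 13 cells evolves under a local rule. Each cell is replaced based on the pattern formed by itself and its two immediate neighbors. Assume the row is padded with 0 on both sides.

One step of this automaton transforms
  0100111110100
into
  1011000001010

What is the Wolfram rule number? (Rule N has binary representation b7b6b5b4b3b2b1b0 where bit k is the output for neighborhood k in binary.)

50

position 5: 111 → 0  (bit 7 = 0)
position 8: 110 → 0  (bit 6 = 0)
position 9: 101 → 1  (bit 5 = 1)
position 2: 100 → 1  (bit 4 = 1)
position 4: 011 → 0  (bit 3 = 0)
position 1: 010 → 0  (bit 2 = 0)
position 0: 001 → 1  (bit 1 = 1)
position 12: 000 → 0  (bit 0 = 0)
bits b7..b0 = 00110010 = 50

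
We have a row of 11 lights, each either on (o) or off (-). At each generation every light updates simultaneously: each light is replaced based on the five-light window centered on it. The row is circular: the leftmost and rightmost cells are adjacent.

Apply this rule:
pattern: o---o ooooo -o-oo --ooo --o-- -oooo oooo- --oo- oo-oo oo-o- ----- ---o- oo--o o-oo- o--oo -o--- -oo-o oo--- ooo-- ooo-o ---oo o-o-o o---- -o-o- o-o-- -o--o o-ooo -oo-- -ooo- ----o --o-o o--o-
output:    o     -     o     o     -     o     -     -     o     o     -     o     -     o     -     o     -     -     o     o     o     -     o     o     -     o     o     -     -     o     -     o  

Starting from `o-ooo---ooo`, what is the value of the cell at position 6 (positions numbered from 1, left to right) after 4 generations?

ooo-o-oooo-
o-oo-ooo-oo
ooo-oo-ooo-
o-ooo-oo-oo
position 6 holds -

-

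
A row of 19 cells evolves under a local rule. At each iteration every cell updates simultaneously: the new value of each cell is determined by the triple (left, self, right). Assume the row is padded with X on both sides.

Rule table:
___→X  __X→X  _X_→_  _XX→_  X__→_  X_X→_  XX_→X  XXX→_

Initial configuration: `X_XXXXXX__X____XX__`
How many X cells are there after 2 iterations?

8

iteration 1: X______X_X__XXX_X_X
iteration 2: X_XXXXX____X__X____
count of X: 8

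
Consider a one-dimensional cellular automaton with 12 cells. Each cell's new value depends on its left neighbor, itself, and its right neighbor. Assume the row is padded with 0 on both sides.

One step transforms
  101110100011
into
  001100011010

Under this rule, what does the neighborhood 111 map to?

At position 3 the neighborhood is 111; the next row has 1 there.

1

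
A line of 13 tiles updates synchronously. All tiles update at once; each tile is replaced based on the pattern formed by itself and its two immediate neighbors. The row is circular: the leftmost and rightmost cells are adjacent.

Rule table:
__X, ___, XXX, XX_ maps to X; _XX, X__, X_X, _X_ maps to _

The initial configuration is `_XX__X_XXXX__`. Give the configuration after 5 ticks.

tick 1: X_X_X___XXX_X
tick 2: X_____XX_XX__
tick 3: __XXXX_X__X_X
tick 4: _X_XXX___X___
tick 5: X___XX_XX__XX

X___XX_XX__XX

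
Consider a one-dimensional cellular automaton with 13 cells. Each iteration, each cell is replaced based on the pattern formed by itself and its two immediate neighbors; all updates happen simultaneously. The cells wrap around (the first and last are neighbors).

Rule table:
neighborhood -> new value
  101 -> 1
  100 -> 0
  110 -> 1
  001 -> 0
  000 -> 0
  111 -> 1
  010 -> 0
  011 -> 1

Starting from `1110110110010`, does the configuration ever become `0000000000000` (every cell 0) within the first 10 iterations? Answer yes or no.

no

1111111110001
1111111110001  (fixed point — unchanged through iteration 10)
iteration 10 is 1111111110001, still not uniform 0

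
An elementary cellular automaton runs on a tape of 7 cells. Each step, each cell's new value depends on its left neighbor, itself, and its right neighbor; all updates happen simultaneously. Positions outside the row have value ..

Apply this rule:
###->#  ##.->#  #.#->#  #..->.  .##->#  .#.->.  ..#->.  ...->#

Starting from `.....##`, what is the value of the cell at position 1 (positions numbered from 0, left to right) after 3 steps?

####.##
#######
#######
position 1 holds #

#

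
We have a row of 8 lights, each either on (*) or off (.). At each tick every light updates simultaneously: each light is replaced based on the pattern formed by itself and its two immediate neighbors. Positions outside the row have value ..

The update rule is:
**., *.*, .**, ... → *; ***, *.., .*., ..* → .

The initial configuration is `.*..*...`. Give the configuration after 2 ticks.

*****.**

......**
*****.**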